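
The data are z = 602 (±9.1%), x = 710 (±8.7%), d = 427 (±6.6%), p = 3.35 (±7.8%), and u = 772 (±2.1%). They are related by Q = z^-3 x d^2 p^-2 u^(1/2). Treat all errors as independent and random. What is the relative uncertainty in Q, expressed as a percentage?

35.2%

Products/powers → add relative errors in quadrature, weighted by exponent:
  (-3·δz/z)² = (-3×0.0910)² = 0.0745;  (1·δx/x)² = (1×0.0870)² = 0.00757;  (2·δd/d)² = (2×0.0660)² = 0.0174;  (-2·δp/p)² = (-2×0.0780)² = 0.0243;  (½·δu/u)² = (0.5×0.0210)² = 0.000110
δQ/Q = √(0.124) = 0.352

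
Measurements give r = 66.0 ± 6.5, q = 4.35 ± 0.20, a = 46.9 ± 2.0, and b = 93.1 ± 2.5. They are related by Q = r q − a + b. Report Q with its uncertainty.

Let p = r·q = 287. δp/p = √((1·δr/r)² + (1·δq/q)²) = √(0.00970 + 0.00211) = 0.109, so δp = 31.2.
Q = p − a + b: δQ = √(δp² + δa² + δb²) = √(974 + 4.00 + 6.25) = 31.4
Q = 333.

333 ± 31.4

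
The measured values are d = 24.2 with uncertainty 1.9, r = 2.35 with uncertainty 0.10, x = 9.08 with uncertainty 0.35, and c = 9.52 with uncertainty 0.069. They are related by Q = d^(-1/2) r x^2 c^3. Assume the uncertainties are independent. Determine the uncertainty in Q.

3360

Since Q is a product/quotient, work with relative uncertainties:
  (−½·δd/d)² = (-0.5×0.0785)² = 0.00154;  (1·δr/r)² = (1×0.0426)² = 0.00181;  (2·δx/x)² = (2×0.0385)² = 0.00594;  (3·δc/c)² = (3×0.00725)² = 0.000473
δQ/Q = √(0.00977) = 0.0988
Q = 34000, so δQ = 0.0988 × 34000 = 3360.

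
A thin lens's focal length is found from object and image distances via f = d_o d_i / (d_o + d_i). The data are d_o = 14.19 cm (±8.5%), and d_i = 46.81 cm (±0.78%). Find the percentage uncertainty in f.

∂f/∂d_o = (d_i/(d_o+d_i))² = 0.589;  ∂f/∂d_i = (d_o/(d_o+d_i))² = 0.0541
δf = √((∂f/∂d_o · δd_o)² + (∂f/∂d_i · δd_i)²) = √(0.504 + 0.000390) = 0.711 cm
f = 10.89 cm, so δf/f = 0.711/10.89 = 0.0653.

6.53%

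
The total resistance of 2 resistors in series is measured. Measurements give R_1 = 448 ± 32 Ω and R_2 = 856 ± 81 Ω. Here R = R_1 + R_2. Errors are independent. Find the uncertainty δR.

87.1 Ω

Sums and differences: (δR)² = Σ (cᵢ δxᵢ)².
  (δR_1)² = 1020;  (δR_2)² = 6560
δR = √(7580) = 87.1 Ω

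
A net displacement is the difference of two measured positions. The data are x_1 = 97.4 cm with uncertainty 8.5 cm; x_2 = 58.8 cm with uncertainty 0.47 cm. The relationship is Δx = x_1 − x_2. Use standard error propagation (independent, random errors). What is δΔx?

Sums and differences: (δΔx)² = Σ (cᵢ δxᵢ)².
  (δx_1)² = 72.2;  (δx_2)² = 0.221
δΔx = √(72.5) = 8.51 cm

8.51 cm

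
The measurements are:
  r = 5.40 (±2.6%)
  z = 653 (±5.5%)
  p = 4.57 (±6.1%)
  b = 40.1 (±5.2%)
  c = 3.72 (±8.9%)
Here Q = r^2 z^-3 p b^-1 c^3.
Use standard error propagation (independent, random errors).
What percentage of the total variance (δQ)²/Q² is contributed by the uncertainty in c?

66.2%

(δQ/Q)² = (2·δr/r)² + (-3·δz/z)² + (1·δp/p)² + (-1·δb/b)² + (3·δc/c)²
  r term: (2×0.0260)² = 0.00270
  z term: (-3×0.0550)² = 0.0272
  p term: (1×0.0610)² = 0.00372
  b term: (-1×0.0520)² = 0.00270
  c term: (3×0.0890)² = 0.0713
Total = 0.108. Share from c = 0.0713/0.108 = 0.662.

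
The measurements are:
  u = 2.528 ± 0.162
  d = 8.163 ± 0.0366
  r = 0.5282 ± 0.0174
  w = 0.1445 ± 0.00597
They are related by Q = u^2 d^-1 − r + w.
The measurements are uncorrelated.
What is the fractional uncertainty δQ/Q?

Let p = u^2·d^-1 = 0.7829. δp/p = √((2·δu/u)² + (-1·δd/d)²) = √(0.0164 + 2.01e-05) = 0.128, so δp = 0.100.
Q = p − r + w: δQ = √(δp² + δr² + δw²) = √(0.0101 + 0.000303 + 3.56e-05) = 0.102
Q = 0.3992, so δQ/Q = 0.102/0.3992 = 0.256.

0.256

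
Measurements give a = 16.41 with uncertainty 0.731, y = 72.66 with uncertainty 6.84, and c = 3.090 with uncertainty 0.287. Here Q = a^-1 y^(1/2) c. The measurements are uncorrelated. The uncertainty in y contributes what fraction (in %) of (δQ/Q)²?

17.3%

(δQ/Q)² = (-1·δa/a)² + (½·δy/y)² + (1·δc/c)²
  a term: (-1×0.0445)² = 0.00198
  y term: (0.5×0.0941)² = 0.00222
  c term: (1×0.0929)² = 0.00863
Total = 0.0128. Share from y = 0.00222/0.0128 = 0.173.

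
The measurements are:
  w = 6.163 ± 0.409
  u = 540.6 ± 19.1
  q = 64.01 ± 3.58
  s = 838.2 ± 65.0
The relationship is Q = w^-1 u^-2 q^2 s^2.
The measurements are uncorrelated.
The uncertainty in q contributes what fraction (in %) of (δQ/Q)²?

(δQ/Q)² = (-1·δw/w)² + (-2·δu/u)² + (2·δq/q)² + (2·δs/s)²
  w term: (-1×0.0664)² = 0.00440
  u term: (-2×0.0353)² = 0.00499
  q term: (2×0.0559)² = 0.0125
  s term: (2×0.0775)² = 0.0241
Total = 0.0460. Share from q = 0.0125/0.0460 = 0.272.

27.2%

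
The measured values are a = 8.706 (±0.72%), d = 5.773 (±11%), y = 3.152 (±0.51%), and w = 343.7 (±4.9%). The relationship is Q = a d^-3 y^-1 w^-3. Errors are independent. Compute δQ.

1.28e-10

Q is a product of powers, so relative uncertainties combine in quadrature:
  (1·δa/a)² = (1×0.00720)² = 5.18e-05;  (-3·δd/d)² = (-3×0.110)² = 0.109;  (-1·δy/y)² = (-1×0.00510)² = 2.6e-05;  (-3·δw/w)² = (-3×0.0490)² = 0.0216
δQ/Q = √(0.131) = 0.361
Q = 3.536e-10, so δQ = 0.361 × 3.536e-10 = 1.28e-10.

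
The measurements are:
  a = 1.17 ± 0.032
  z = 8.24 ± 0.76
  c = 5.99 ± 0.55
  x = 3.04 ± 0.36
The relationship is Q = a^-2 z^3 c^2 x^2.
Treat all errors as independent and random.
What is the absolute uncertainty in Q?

55800

For a monomial Q ∝ a^-2, z^3, c^2, x^2, fractional errors add in quadrature:
  (-2·δa/a)² = (-2×0.0274)² = 0.00299;  (3·δz/z)² = (3×0.0922)² = 0.0766;  (2·δc/c)² = (2×0.0918)² = 0.0337;  (2·δx/x)² = (2×0.118)² = 0.0561
δQ/Q = √(0.169) = 0.412
Q = 1.36e+05, so δQ = 0.412 × 1.36e+05 = 55800.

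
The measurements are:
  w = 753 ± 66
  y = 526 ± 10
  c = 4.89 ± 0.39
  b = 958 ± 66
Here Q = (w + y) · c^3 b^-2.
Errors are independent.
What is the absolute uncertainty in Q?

Let u = w + y = 1280. δu = √(δw² + δy²) = √(4360 + 100) = 66.8, so δu/u = 0.0522.
Q is then a monomial in u, c, b:
δQ/Q = √((δu/u)² + (3·δc/c)² + (-2·δb/b)²) = √(0.00272 + 0.0572 + 0.0190) = 0.281
Q = 0.163, so δQ = 0.281 × 0.163 = 0.0458.

0.0458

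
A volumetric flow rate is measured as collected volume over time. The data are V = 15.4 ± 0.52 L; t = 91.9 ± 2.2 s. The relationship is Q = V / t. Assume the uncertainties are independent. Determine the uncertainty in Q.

Products/powers → add relative errors in quadrature, weighted by exponent:
  (1·δV/V)² = (1×0.0338)² = 0.00114;  (-1·δt/t)² = (-1×0.0239)² = 0.000573
δQ/Q = √(0.00171) = 0.0414
Q = 0.168 L/s, so δQ = 0.0414 × 0.168 = 0.00694 L/s.

0.00694 L/s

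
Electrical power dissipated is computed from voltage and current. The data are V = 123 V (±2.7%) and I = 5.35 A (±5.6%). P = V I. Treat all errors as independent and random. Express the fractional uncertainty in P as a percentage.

Each factor contributes (exponent × relative error)² to (δP/P)²:
  (1·δV/V)² = (1×0.0270)² = 0.000729;  (1·δI/I)² = (1×0.0560)² = 0.00314
δP/P = √(0.00386) = 0.0622

6.22%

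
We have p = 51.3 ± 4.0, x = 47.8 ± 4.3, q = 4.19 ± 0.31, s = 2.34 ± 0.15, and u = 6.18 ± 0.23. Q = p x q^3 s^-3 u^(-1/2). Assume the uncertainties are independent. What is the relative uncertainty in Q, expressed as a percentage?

31.7%

Relative error in a monomial: (δQ/Q)² = Σ (nᵢ · δxᵢ/xᵢ)².
  (1·δp/p)² = (1×0.0780)² = 0.00608;  (1·δx/x)² = (1×0.0900)² = 0.00809;  (3·δq/q)² = (3×0.0740)² = 0.0493;  (-3·δs/s)² = (-3×0.0641)² = 0.0370;  (−½·δu/u)² = (-0.5×0.0372)² = 0.000346
δQ/Q = √(0.101) = 0.317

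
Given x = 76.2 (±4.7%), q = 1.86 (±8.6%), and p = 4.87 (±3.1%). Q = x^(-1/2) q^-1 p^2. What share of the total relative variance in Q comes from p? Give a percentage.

32.6%

(δQ/Q)² = (−½·δx/x)² + (-1·δq/q)² + (2·δp/p)²
  x term: (-0.5×0.0470)² = 0.000552
  q term: (-1×0.0860)² = 0.00740
  p term: (2×0.0310)² = 0.00384
Total = 0.0118. Share from p = 0.00384/0.0118 = 0.326.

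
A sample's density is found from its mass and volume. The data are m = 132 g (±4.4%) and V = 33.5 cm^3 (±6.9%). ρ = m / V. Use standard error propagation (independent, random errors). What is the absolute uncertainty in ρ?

0.322 g/cm^3

Products/powers → add relative errors in quadrature, weighted by exponent:
  (1·δm/m)² = (1×0.0440)² = 0.00194;  (-1·δV/V)² = (-1×0.0690)² = 0.00476
δρ/ρ = √(0.00670) = 0.0818
ρ = 3.94 g/cm^3, so δρ = 0.0818 × 3.94 = 0.322 g/cm^3.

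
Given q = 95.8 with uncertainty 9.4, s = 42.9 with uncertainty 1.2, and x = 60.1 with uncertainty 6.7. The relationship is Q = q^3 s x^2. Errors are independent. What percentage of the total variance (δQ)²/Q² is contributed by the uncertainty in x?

(δQ/Q)² = (3·δq/q)² + (1·δs/s)² + (2·δx/x)²
  q term: (3×0.0981)² = 0.0866
  s term: (1×0.0280)² = 0.000782
  x term: (2×0.111)² = 0.0497
Total = 0.137. Share from x = 0.0497/0.137 = 0.362.

36.2%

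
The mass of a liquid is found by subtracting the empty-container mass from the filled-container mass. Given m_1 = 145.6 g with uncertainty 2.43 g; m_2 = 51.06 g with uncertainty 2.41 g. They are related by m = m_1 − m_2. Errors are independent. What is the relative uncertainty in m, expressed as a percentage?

3.62%

Sums and differences: (δm)² = Σ (cᵢ δxᵢ)².
  (δm_1)² = 5.90;  (δm_2)² = 5.81
δm = √(11.7) = 3.42 g
m = 94.54 g, so δm/m = 3.42/94.54 = 0.0362.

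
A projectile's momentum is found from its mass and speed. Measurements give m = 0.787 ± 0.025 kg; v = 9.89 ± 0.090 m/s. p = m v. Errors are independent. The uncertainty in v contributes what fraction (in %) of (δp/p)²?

(δp/p)² = (1·δm/m)² + (1·δv/v)²
  m term: (1×0.0318)² = 0.00101
  v term: (1×0.00910)² = 8.28e-05
Total = 0.00109. Share from v = 8.28e-05/0.00109 = 0.0758.

7.58%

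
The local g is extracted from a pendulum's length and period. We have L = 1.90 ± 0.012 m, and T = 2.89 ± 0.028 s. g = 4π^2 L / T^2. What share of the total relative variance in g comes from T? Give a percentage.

90.4%

(δg/g)² = (1·δL/L)² + (-2·δT/T)²
  L term: (1×0.00632)² = 3.99e-05
  T term: (-2×0.00969)² = 0.000375
Total = 0.000415. Share from T = 0.000375/0.000415 = 0.904.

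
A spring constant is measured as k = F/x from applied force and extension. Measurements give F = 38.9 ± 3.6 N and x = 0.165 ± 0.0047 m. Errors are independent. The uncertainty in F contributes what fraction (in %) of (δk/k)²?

(δk/k)² = (1·δF/F)² + (-1·δx/x)²
  F term: (1×0.0925)² = 0.00856
  x term: (-1×0.0285)² = 0.000811
Total = 0.00938. Share from F = 0.00856/0.00938 = 0.913.

91.3%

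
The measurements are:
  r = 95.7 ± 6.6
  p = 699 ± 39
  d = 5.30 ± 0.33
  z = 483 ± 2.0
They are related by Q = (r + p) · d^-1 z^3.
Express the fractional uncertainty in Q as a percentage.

8.07%

Let u = r + p = 795. δu = √(δr² + δp²) = √(43.6 + 1520) = 39.6, so δu/u = 0.0498.
Q is then a monomial in u, d, z:
δQ/Q = √((δu/u)² + (-1·δd/d)² + (3·δz/z)²) = √(0.00248 + 0.00388 + 0.000154) = 0.0807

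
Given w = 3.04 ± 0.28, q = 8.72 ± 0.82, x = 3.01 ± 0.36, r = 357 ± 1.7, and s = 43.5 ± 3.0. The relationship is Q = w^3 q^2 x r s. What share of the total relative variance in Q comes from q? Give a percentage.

(δQ/Q)² = (3·δw/w)² + (2·δq/q)² + (1·δx/x)² + (1·δr/r)² + (1·δs/s)²
  w term: (3×0.0921)² = 0.0764
  q term: (2×0.0940)² = 0.0354
  x term: (1×0.120)² = 0.0143
  r term: (1×0.00476)² = 2.27e-05
  s term: (1×0.0690)² = 0.00476
Total = 0.131. Share from q = 0.0354/0.131 = 0.270.

27.0%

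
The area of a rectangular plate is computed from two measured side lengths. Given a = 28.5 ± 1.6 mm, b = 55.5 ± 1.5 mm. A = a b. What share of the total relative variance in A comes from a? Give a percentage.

(δA/A)² = (1·δa/a)² + (1·δb/b)²
  a term: (1×0.0561)² = 0.00315
  b term: (1×0.0270)² = 0.000730
Total = 0.00388. Share from a = 0.00315/0.00388 = 0.812.

81.2%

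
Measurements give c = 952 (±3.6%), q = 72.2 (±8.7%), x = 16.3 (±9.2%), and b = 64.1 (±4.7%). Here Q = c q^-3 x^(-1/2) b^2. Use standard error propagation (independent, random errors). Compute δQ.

0.730

Products/powers → add relative errors in quadrature, weighted by exponent:
  (1·δc/c)² = (1×0.0360)² = 0.00130;  (-3·δq/q)² = (-3×0.0870)² = 0.0681;  (−½·δx/x)² = (-0.5×0.0920)² = 0.00212;  (2·δb/b)² = (2×0.0470)² = 0.00884
δQ/Q = √(0.0804) = 0.283
Q = 2.57, so δQ = 0.283 × 2.57 = 0.730.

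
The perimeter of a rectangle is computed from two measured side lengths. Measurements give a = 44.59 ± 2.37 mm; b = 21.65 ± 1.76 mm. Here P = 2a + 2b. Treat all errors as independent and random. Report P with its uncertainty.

132.5 ± 5.90 mm

For a sum/difference, combine absolute errors in quadrature:
  (2·δa)² = 22.5;  (2·δb)² = 12.4
δP = √(34.9) = 5.90 mm
P = 132.5 mm.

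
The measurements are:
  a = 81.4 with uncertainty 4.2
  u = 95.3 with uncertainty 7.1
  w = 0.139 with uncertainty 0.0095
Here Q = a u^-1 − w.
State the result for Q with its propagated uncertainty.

Let p = a·u^-1 = 0.854. δp/p = √((1·δa/a)² + (-1·δu/u)²) = √(0.00266 + 0.00555) = 0.0906, so δp = 0.0774.
Q = p − w: δQ = √(δp² + δw²) = √(0.00599 + 9.02e-05) = 0.0780
Q = 0.715.

0.715 ± 0.0780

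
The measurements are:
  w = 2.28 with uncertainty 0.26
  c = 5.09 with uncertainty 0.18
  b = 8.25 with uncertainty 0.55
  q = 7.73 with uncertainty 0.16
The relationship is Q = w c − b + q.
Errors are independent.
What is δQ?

Let p = w·c = 11.6. δp/p = √((1·δw/w)² + (1·δc/c)²) = √(0.0130 + 0.00125) = 0.119, so δp = 1.39.
Q = p − b + q: δQ = √(δp² + δb² + δq²) = √(1.92 + 0.303 + 0.0256) = 1.50

1.50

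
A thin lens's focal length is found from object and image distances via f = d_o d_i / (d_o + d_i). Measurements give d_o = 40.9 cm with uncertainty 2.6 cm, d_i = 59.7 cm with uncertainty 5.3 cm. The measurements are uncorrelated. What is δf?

∂f/∂d_o = (d_i/(d_o+d_i))² = 0.352;  ∂f/∂d_i = (d_o/(d_o+d_i))² = 0.165
δf = √((∂f/∂d_o · δd_o)² + (∂f/∂d_i · δd_i)²) = √(0.838 + 0.767) = 1.27 cm

1.27 cm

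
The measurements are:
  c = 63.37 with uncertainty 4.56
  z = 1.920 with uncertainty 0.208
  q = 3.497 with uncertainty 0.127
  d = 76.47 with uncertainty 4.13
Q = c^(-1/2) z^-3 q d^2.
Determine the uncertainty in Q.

Products/powers → add relative errors in quadrature, weighted by exponent:
  (−½·δc/c)² = (-0.5×0.0720)² = 0.00129;  (-3·δz/z)² = (-3×0.108)² = 0.106;  (1·δq/q)² = (1×0.0363)² = 0.00132;  (2·δd/d)² = (2×0.0540)² = 0.0117
δQ/Q = √(0.120) = 0.346
Q = 362.9, so δQ = 0.346 × 362.9 = 126.

126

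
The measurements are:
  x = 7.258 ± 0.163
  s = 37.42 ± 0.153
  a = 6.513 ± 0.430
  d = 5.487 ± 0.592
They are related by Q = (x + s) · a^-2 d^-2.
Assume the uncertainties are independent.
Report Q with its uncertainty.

0.03498 ± 0.00885

Let u = x + s = 44.68. δu = √(δx² + δs²) = √(0.0266 + 0.0234) = 0.224, so δu/u = 0.00500.
Q is then a monomial in u, a, d:
δQ/Q = √((δu/u)² + (-2·δa/a)² + (-2·δd/d)²) = √(2.5e-05 + 0.0174 + 0.0466) = 0.253
Q = 0.03498, so δQ = 0.253 × 0.03498 = 0.00885.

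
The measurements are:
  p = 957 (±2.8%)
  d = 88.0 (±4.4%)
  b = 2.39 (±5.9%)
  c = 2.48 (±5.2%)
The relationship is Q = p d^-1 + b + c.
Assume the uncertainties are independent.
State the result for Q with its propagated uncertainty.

15.7 ± 0.598

Let w = p·d^-1 = 10.9. δw/w = √((1·δp/p)² + (-1·δd/d)²) = √(0.000784 + 0.00194) = 0.0522, so δw = 0.567.
Q = w + b + c: δQ = √(δw² + δb² + δc²) = √(0.322 + 0.0199 + 0.0166) = 0.598
Q = 15.7.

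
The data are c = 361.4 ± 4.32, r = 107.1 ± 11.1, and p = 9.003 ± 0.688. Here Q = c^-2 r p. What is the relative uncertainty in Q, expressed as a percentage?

13.1%

For a monomial Q ∝ c^-2, r, p, fractional errors add in quadrature:
  (-2·δc/c)² = (-2×0.0120)² = 0.000572;  (1·δr/r)² = (1×0.104)² = 0.0107;  (1·δp/p)² = (1×0.0764)² = 0.00584
δQ/Q = √(0.0172) = 0.131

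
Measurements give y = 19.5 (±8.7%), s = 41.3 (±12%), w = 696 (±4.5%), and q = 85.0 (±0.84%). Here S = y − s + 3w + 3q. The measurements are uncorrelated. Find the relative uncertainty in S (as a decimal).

0.0406

Each term contributes (cᵢ δxᵢ)² to (δS)²:
  (δy)² = 2.88;  (δs)² = 24.6;  (3·δw)² = 8830;  (3·δq)² = 4.59
δS = √(8860) = 94.1
S = 2320, so δS/S = 94.1/2320 = 0.0406.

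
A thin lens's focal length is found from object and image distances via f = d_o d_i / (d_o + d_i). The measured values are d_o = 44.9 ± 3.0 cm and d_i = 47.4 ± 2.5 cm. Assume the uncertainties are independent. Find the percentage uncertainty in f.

4.28%

∂f/∂d_o = (d_i/(d_o+d_i))² = 0.264;  ∂f/∂d_i = (d_o/(d_o+d_i))² = 0.237
δf = √((∂f/∂d_o · δd_o)² + (∂f/∂d_i · δd_i)²) = √(0.626 + 0.350) = 0.988 cm
f = 23.1 cm, so δf/f = 0.988/23.1 = 0.0428.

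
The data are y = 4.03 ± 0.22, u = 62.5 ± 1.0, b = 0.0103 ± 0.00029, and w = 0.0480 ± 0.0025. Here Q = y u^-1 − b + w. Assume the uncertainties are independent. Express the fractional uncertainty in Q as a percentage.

4.35%

Let p = y·u^-1 = 0.0645. δp/p = √((1·δy/y)² + (-1·δu/u)²) = √(0.00298 + 0.000256) = 0.0569, so δp = 0.00367.
Q = p − b + w: δQ = √(δp² + δb² + δw²) = √(1.35e-05 + 8.41e-08 + 6.25e-06) = 0.00445
Q = 0.102, so δQ/Q = 0.00445/0.102 = 0.0435.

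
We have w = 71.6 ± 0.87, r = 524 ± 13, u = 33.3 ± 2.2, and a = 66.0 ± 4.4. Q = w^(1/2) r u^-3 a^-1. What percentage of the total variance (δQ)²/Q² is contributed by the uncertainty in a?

10.0%

(δQ/Q)² = (½·δw/w)² + (1·δr/r)² + (-3·δu/u)² + (-1·δa/a)²
  w term: (0.5×0.0122)² = 3.69e-05
  r term: (1×0.0248)² = 0.000615
  u term: (-3×0.0661)² = 0.0393
  a term: (-1×0.0667)² = 0.00444
Total = 0.0444. Share from a = 0.00444/0.0444 = 0.100.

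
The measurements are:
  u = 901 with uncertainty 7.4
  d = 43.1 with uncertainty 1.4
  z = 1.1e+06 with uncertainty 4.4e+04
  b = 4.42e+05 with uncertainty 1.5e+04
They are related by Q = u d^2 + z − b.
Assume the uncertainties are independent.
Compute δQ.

1.19e+05

Let p = u·d^2 = 1.67e+06. δp/p = √((1·δu/u)² + (2·δd/d)²) = √(6.75e-05 + 0.00422) = 0.0655, so δp = 1.1e+05.
Q = p + z − b: δQ = √(δp² + δz² + δb²) = √(1.2e+10 + 1.94e+09 + 2.25e+08) = 1.19e+05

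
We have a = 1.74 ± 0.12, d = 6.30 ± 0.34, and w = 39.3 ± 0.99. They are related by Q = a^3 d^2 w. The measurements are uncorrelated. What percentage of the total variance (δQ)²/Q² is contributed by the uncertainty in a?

(δQ/Q)² = (3·δa/a)² + (2·δd/d)² + (1·δw/w)²
  a term: (3×0.0690)² = 0.0428
  d term: (2×0.0540)² = 0.0117
  w term: (1×0.0252)² = 0.000635
Total = 0.0551. Share from a = 0.0428/0.0551 = 0.777.

77.7%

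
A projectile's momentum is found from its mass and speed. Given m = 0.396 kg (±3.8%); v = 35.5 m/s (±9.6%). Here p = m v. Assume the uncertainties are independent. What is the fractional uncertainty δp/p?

0.103

Each factor contributes (exponent × relative error)² to (δp/p)²:
  (1·δm/m)² = (1×0.0380)² = 0.00144;  (1·δv/v)² = (1×0.0960)² = 0.00922
δp/p = √(0.0107) = 0.103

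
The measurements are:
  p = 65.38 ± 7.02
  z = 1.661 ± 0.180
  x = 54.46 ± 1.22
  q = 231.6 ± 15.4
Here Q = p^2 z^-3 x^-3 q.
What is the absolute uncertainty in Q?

Products/powers → add relative errors in quadrature, weighted by exponent:
  (2·δp/p)² = (2×0.107)² = 0.0461;  (-3·δz/z)² = (-3×0.108)² = 0.106;  (-3·δx/x)² = (-3×0.0224)² = 0.00452;  (1·δq/q)² = (1×0.0665)² = 0.00442
δQ/Q = √(0.161) = 0.401
Q = 1.337, so δQ = 0.401 × 1.337 = 0.536.

0.536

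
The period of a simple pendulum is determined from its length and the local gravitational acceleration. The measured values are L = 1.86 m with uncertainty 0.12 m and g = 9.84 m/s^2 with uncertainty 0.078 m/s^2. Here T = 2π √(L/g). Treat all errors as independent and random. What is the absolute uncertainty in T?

0.0888 s

Since T is a product/quotient, work with relative uncertainties:
  (½·δL/L)² = (0.5×0.0645)² = 0.00104;  (−½·δg/g)² = (-0.5×0.00793)² = 1.57e-05
δT/T = √(0.00106) = 0.0325
T = 2.73 s, so δT = 0.0325 × 2.73 = 0.0888 s.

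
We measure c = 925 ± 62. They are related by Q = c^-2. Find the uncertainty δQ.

Q ∝ c^-2, so δQ/Q = |-2| · δc/c = 2 × 0.0670 = 0.134.
Q = 1.17e-06, so δQ = 0.134 × 1.17e-06 = 1.57e-07.

1.57e-07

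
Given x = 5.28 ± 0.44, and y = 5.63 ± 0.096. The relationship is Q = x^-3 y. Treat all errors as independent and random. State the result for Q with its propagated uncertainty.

Relative error in a monomial: (δQ/Q)² = Σ (nᵢ · δxᵢ/xᵢ)².
  (-3·δx/x)² = (-3×0.0833)² = 0.0625;  (1·δy/y)² = (1×0.0171)² = 0.000291
δQ/Q = √(0.0628) = 0.251
Q = 0.0382, so δQ = 0.251 × 0.0382 = 0.00958.

0.0382 ± 0.00958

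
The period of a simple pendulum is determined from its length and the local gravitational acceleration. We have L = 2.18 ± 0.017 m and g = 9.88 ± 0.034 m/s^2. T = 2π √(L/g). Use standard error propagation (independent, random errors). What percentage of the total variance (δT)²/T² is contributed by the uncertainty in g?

16.3%

(δT/T)² = (½·δL/L)² + (−½·δg/g)²
  L term: (0.5×0.00780)² = 1.52e-05
  g term: (-0.5×0.00344)² = 2.96e-06
Total = 1.82e-05. Share from g = 2.96e-06/1.82e-05 = 0.163.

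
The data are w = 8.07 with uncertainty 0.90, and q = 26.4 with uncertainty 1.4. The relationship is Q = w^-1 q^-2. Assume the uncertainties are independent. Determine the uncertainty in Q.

2.74e-05

Relative error in a monomial: (δQ/Q)² = Σ (nᵢ · δxᵢ/xᵢ)².
  (-1·δw/w)² = (-1×0.112)² = 0.0124;  (-2·δq/q)² = (-2×0.0530)² = 0.0112
δQ/Q = √(0.0237) = 0.154
Q = 0.000178, so δQ = 0.154 × 0.000178 = 2.74e-05.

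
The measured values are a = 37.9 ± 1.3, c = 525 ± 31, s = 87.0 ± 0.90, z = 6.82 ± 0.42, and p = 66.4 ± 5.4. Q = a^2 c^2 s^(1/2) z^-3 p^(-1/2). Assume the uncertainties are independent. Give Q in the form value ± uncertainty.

Relative error in a monomial: (δQ/Q)² = Σ (nᵢ · δxᵢ/xᵢ)².
  (2·δa/a)² = (2×0.0343)² = 0.00471;  (2·δc/c)² = (2×0.0590)² = 0.0139;  (½·δs/s)² = (0.5×0.0103)² = 2.68e-05;  (-3·δz/z)² = (-3×0.0616)² = 0.0341;  (−½·δp/p)² = (-0.5×0.0813)² = 0.00165
δQ/Q = √(0.0545) = 0.233
Q = 1.43e+06, so δQ = 0.233 × 1.43e+06 = 3.33e+05.

(1.43 ± 0.333) × 10^6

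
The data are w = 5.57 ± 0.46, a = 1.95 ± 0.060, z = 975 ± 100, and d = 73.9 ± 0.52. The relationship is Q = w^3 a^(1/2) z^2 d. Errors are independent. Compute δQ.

5.46e+09

Products/powers → add relative errors in quadrature, weighted by exponent:
  (3·δw/w)² = (3×0.0826)² = 0.0614;  (½·δa/a)² = (0.5×0.0308)² = 0.000237;  (2·δz/z)² = (2×0.103)² = 0.0421;  (1·δd/d)² = (1×0.00704)² = 4.95e-05
δQ/Q = √(0.104) = 0.322
Q = 1.7e+10, so δQ = 0.322 × 1.7e+10 = 5.46e+09.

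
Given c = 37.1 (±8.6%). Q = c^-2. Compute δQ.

0.000125

Relative error in a monomial: (δQ/Q)² = Σ (nᵢ · δxᵢ/xᵢ)².
  (-2·δc/c)² = (-2×0.0860)² = 0.0296
δQ/Q = √(0.0296) = 0.172
Q = 0.000727, so δQ = 0.172 × 0.000727 = 0.000125.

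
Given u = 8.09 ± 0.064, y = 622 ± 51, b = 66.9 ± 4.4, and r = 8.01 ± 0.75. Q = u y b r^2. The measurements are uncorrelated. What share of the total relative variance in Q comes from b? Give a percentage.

(δQ/Q)² = (1·δu/u)² + (1·δy/y)² + (1·δb/b)² + (2·δr/r)²
  u term: (1×0.00791)² = 6.26e-05
  y term: (1×0.0820)² = 0.00672
  b term: (1×0.0658)² = 0.00433
  r term: (2×0.0936)² = 0.0351
Total = 0.0462. Share from b = 0.00433/0.0462 = 0.0937.

9.37%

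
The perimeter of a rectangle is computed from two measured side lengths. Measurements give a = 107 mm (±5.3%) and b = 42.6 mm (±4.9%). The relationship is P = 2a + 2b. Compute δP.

12.1 mm

Sums and differences: (δP)² = Σ (cᵢ δxᵢ)².
  (2·δa)² = 129;  (2·δb)² = 17.4
δP = √(146) = 12.1 mm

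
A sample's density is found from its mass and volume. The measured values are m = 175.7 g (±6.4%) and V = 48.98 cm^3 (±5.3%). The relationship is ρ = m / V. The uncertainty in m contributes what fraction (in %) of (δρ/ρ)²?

(δρ/ρ)² = (1·δm/m)² + (-1·δV/V)²
  m term: (1×0.0640)² = 0.00410
  V term: (-1×0.0530)² = 0.00281
Total = 0.00690. Share from m = 0.00410/0.00690 = 0.593.

59.3%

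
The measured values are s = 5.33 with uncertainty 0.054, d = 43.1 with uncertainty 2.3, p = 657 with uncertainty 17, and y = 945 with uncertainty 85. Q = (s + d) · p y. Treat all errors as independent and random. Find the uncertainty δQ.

Let u = s + d = 48.4. δu = √(δs² + δd²) = √(0.00292 + 5.29) = 2.30, so δu/u = 0.0475.
Q is then a monomial in u, p, y:
δQ/Q = √((δu/u)² + (1·δp/p)² + (1·δy/y)²) = √(0.00226 + 0.000670 + 0.00809) = 0.105
Q = 3.01e+07, so δQ = 0.105 × 3.01e+07 = 3.16e+06.

3.16e+06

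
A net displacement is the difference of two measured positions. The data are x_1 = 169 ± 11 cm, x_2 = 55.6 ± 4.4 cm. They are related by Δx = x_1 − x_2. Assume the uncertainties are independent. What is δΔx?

For a sum/difference, combine absolute errors in quadrature:
  (δx_1)² = 121;  (δx_2)² = 19.4
δΔx = √(140) = 11.8 cm

11.8 cm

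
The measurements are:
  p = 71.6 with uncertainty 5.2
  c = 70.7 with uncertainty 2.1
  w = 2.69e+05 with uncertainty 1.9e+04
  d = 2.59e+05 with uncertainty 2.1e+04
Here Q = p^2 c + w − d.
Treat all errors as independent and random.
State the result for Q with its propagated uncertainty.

(3.72 ± 0.607) × 10^5

Let h = p^2·c = 3.62e+05. δh/h = √((2·δp/p)² + (1·δc/c)²) = √(0.0211 + 0.000882) = 0.148, so δh = 53700.
Q = h + w − d: δQ = √(δh² + δw² + δd²) = √(2.89e+09 + 3.61e+08 + 4.41e+08) = 60700
Q = 3.72e+05.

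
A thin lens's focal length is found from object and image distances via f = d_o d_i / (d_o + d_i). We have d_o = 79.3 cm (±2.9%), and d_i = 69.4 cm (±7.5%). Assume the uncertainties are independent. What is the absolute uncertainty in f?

1.56 cm

∂f/∂d_o = (d_i/(d_o+d_i))² = 0.218;  ∂f/∂d_i = (d_o/(d_o+d_i))² = 0.284
δf = √((∂f/∂d_o · δd_o)² + (∂f/∂d_i · δd_i)²) = √(0.251 + 2.19) = 1.56 cm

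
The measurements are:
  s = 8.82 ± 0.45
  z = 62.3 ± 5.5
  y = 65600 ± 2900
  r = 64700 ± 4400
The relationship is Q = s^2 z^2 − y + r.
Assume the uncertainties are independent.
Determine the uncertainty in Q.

Let p = s^2·z^2 = 3.02e+05. δp/p = √((2·δs/s)² + (2·δz/z)²) = √(0.0104 + 0.0312) = 0.204, so δp = 61600.
Q = p − y + r: δQ = √(δp² + δy² + δr²) = √(3.79e+09 + 8.41e+06 + 1.94e+07) = 61800

61800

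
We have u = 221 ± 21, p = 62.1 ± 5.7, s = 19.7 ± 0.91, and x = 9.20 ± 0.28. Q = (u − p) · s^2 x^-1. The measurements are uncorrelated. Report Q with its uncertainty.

6700 ± 1130

Let w = u − p = 159. δw = √(δu² + δp²) = √(441 + 32.5) = 21.8, so δw/w = 0.137.
Q is then a monomial in w, s, x:
δQ/Q = √((δw/w)² + (2·δs/s)² + (-1·δx/x)²) = √(0.0188 + 0.00854 + 0.000926) = 0.168
Q = 6700, so δQ = 0.168 × 6700 = 1130.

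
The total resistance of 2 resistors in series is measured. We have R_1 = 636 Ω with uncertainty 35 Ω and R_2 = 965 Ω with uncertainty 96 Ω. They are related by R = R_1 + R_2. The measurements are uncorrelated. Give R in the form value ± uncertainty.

Absolute uncertainties add in quadrature for a linear combination:
  (δR_1)² = 1220;  (δR_2)² = 9220
δR = √(10400) = 102 Ω
R = 1600 Ω.

1600 ± 102 Ω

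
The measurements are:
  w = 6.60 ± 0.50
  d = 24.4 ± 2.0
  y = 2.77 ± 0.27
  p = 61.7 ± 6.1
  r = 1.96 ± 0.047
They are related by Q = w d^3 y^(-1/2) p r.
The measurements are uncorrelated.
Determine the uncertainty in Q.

1.96e+06

Q is a product of powers, so relative uncertainties combine in quadrature:
  (1·δw/w)² = (1×0.0758)² = 0.00574;  (3·δd/d)² = (3×0.0820)² = 0.0605;  (−½·δy/y)² = (-0.5×0.0975)² = 0.00238;  (1·δp/p)² = (1×0.0989)² = 0.00977;  (1·δr/r)² = (1×0.0240)² = 0.000575
δQ/Q = √(0.0789) = 0.281
Q = 6.97e+06, so δQ = 0.281 × 6.97e+06 = 1.96e+06.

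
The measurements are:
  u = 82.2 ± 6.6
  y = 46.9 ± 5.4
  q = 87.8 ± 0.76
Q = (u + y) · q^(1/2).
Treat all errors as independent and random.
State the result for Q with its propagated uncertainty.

1210 ± 80.1

Let w = u + y = 129. δw = √(δu² + δy²) = √(43.6 + 29.2) = 8.53, so δw/w = 0.0661.
Q is then a monomial in w, q:
δQ/Q = √((δw/w)² + (½·δq/q)²) = √(0.00436 + 1.87e-05) = 0.0662
Q = 1210, so δQ = 0.0662 × 1210 = 80.1.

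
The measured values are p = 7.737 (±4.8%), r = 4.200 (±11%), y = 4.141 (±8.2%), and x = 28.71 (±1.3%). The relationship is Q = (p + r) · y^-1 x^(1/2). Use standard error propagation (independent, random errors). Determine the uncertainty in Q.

1.48

Let u = p + r = 11.94. δu = √(δp² + δr²) = √(0.138 + 0.213) = 0.593, so δu/u = 0.0497.
Q is then a monomial in u, y, x:
δQ/Q = √((δu/u)² + (-1·δy/y)² + (½·δx/x)²) = √(0.00247 + 0.00672 + 4.23e-05) = 0.0961
Q = 15.45, so δQ = 0.0961 × 15.45 = 1.48.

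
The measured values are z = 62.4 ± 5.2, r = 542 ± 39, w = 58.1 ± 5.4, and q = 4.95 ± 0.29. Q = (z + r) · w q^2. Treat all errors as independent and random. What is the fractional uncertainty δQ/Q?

0.163

Let u = z + r = 604. δu = √(δz² + δr²) = √(27.0 + 1520) = 39.3, so δu/u = 0.0651.
Q is then a monomial in u, w, q:
δQ/Q = √((δu/u)² + (1·δw/w)² + (2·δq/q)²) = √(0.00424 + 0.00864 + 0.0137) = 0.163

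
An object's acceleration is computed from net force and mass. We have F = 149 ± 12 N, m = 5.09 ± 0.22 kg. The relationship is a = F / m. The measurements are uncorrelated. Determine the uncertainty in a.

Each factor contributes (exponent × relative error)² to (δa/a)²:
  (1·δF/F)² = (1×0.0805)² = 0.00649;  (-1·δm/m)² = (-1×0.0432)² = 0.00187
δa/a = √(0.00835) = 0.0914
a = 29.3 m/s^2, so δa = 0.0914 × 29.3 = 2.68 m/s^2.

2.68 m/s^2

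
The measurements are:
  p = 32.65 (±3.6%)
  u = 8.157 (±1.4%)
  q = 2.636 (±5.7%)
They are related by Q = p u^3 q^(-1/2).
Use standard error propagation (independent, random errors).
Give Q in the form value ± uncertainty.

Since Q is a product/quotient, work with relative uncertainties:
  (1·δp/p)² = (1×0.0360)² = 0.00130;  (3·δu/u)² = (3×0.0140)² = 0.00176;  (−½·δq/q)² = (-0.5×0.0570)² = 0.000812
δQ/Q = √(0.00387) = 0.0622
Q = 10910, so δQ = 0.0622 × 10910 = 679.

10910 ± 679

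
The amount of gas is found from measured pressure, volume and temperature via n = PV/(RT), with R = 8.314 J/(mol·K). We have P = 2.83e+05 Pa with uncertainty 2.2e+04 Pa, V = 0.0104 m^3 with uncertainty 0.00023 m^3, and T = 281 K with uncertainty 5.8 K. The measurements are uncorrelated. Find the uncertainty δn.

n is a product of powers, so relative uncertainties combine in quadrature:
  (1·δP/P)² = (1×0.0777)² = 0.00604;  (1·δV/V)² = (1×0.0221)² = 0.000489;  (-1·δT/T)² = (-1×0.0206)² = 0.000426
δn/n = √(0.00696) = 0.0834
n = 1.26 mol, so δn = 0.0834 × 1.26 = 0.105 mol.

0.105 mol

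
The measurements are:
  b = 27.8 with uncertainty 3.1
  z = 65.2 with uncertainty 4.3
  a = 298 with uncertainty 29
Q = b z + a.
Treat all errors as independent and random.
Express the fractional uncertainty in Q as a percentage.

Let p = b·z = 1810. δp/p = √((1·δb/b)² + (1·δz/z)²) = √(0.0124 + 0.00435) = 0.130, so δp = 235.
Q = p + a: δQ = √(δp² + δa²) = √(55100 + 841) = 237
Q = 2110, so δQ/Q = 237/2110 = 0.112.

11.2%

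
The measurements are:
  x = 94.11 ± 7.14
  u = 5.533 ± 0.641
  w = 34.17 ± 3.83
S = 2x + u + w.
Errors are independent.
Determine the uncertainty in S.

14.8

Each term contributes (cᵢ δxᵢ)² to (δS)²:
  (2·δx)² = 204;  (δu)² = 0.411;  (δw)² = 14.7
δS = √(219) = 14.8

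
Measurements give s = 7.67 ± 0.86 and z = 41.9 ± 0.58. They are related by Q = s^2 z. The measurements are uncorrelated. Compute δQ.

Q is a product of powers, so relative uncertainties combine in quadrature:
  (2·δs/s)² = (2×0.112)² = 0.0503;  (1·δz/z)² = (1×0.0138)² = 0.000192
δQ/Q = √(0.0505) = 0.225
Q = 2460, so δQ = 0.225 × 2460 = 554.

554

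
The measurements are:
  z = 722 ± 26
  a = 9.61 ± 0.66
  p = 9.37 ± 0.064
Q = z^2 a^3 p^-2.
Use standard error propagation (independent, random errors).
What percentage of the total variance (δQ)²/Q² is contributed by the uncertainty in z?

10.8%

(δQ/Q)² = (2·δz/z)² + (3·δa/a)² + (-2·δp/p)²
  z term: (2×0.0360)² = 0.00519
  a term: (3×0.0687)² = 0.0425
  p term: (-2×0.00683)² = 0.000187
Total = 0.0478. Share from z = 0.00519/0.0478 = 0.108.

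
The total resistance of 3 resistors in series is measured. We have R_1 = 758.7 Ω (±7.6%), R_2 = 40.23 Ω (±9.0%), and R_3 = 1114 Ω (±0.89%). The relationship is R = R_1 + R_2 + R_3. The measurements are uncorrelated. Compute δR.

58.6 Ω

Absolute uncertainties add in quadrature for a linear combination:
  (δR_1)² = 3320;  (δR_2)² = 13.1;  (δR_3)² = 98.3
δR = √(3440) = 58.6 Ω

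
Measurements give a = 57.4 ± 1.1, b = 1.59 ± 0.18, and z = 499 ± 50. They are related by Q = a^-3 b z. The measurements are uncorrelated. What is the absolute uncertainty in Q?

0.000679

Since Q is a product/quotient, work with relative uncertainties:
  (-3·δa/a)² = (-3×0.0192)² = 0.00331;  (1·δb/b)² = (1×0.113)² = 0.0128;  (1·δz/z)² = (1×0.100)² = 0.0100
δQ/Q = √(0.0262) = 0.162
Q = 0.00420, so δQ = 0.162 × 0.00420 = 0.000679.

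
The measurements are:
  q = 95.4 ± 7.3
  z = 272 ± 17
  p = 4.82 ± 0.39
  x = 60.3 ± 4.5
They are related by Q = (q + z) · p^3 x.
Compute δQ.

6.42e+05

Let u = q + z = 367. δu = √(δq² + δz²) = √(53.3 + 289) = 18.5, so δu/u = 0.0504.
Q is then a monomial in u, p, x:
δQ/Q = √((δu/u)² + (3·δp/p)² + (1·δx/x)²) = √(0.00254 + 0.0589 + 0.00557) = 0.259
Q = 2.48e+06, so δQ = 0.259 × 2.48e+06 = 6.42e+05.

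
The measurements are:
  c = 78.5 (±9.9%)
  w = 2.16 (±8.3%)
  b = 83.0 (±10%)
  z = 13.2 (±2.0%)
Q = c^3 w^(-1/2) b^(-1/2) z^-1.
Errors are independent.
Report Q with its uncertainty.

For a monomial Q ∝ c^3, w^(-1/2), b^(-1/2), z^-1, fractional errors add in quadrature:
  (3·δc/c)² = (3×0.0990)² = 0.0882;  (−½·δw/w)² = (-0.5×0.0830)² = 0.00172;  (−½·δb/b)² = (-0.5×0.100)² = 0.00250;  (-1·δz/z)² = (-1×0.0200)² = 0.000400
δQ/Q = √(0.0928) = 0.305
Q = 2740, so δQ = 0.305 × 2740 = 834.

2740 ± 834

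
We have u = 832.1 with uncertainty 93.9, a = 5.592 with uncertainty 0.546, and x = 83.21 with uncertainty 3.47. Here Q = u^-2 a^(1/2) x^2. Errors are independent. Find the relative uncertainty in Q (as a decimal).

0.246

Each factor contributes (exponent × relative error)² to (δQ/Q)²:
  (-2·δu/u)² = (-2×0.113)² = 0.0509;  (½·δa/a)² = (0.5×0.0976)² = 0.00238;  (2·δx/x)² = (2×0.0417)² = 0.00696
δQ/Q = √(0.0603) = 0.246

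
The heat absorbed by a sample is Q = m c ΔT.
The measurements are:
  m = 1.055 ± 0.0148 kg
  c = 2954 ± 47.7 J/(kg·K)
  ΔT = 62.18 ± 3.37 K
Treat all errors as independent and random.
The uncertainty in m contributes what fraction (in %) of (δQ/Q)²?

5.80%

(δQ/Q)² = (1·δm/m)² + (1·δc/c)² + (1·δΔT/ΔT)²
  m term: (1×0.0140)² = 0.000197
  c term: (1×0.0161)² = 0.000261
  ΔT term: (1×0.0542)² = 0.00294
Total = 0.00339. Share from m = 0.000197/0.00339 = 0.0580.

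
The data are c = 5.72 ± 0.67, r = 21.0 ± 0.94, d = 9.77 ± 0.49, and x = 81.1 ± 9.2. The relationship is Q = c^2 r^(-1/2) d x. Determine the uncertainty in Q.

1500

Q is a product of powers, so relative uncertainties combine in quadrature:
  (2·δc/c)² = (2×0.117)² = 0.0549;  (−½·δr/r)² = (-0.5×0.0448)² = 0.000501;  (1·δd/d)² = (1×0.0502)² = 0.00252;  (1·δx/x)² = (1×0.113)² = 0.0129
δQ/Q = √(0.0708) = 0.266
Q = 5660, so δQ = 0.266 × 5660 = 1500.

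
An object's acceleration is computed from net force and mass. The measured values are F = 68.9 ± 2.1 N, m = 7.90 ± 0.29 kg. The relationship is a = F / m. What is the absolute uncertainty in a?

0.416 m/s^2

Since a is a product/quotient, work with relative uncertainties:
  (1·δF/F)² = (1×0.0305)² = 0.000929;  (-1·δm/m)² = (-1×0.0367)² = 0.00135
δa/a = √(0.00228) = 0.0477
a = 8.72 m/s^2, so δa = 0.0477 × 8.72 = 0.416 m/s^2.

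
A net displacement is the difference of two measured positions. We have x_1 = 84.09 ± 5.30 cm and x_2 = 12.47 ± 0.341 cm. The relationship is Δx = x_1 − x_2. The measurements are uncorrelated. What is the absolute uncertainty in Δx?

5.31 cm

Sums and differences: (δΔx)² = Σ (cᵢ δxᵢ)².
  (δx_1)² = 28.1;  (δx_2)² = 0.116
δΔx = √(28.2) = 5.31 cm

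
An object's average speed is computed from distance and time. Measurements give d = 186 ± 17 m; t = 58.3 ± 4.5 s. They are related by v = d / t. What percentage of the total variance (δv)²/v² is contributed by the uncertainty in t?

41.6%

(δv/v)² = (1·δd/d)² + (-1·δt/t)²
  d term: (1×0.0914)² = 0.00835
  t term: (-1×0.0772)² = 0.00596
Total = 0.0143. Share from t = 0.00596/0.0143 = 0.416.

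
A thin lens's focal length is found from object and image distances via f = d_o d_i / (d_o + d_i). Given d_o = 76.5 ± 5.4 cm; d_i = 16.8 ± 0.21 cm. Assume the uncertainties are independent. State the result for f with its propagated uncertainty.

13.8 ± 0.225 cm

∂f/∂d_o = (d_i/(d_o+d_i))² = 0.0324;  ∂f/∂d_i = (d_o/(d_o+d_i))² = 0.672
δf = √((∂f/∂d_o · δd_o)² + (∂f/∂d_i · δd_i)²) = √(0.0307 + 0.0199) = 0.225 cm
f = 13.8 cm.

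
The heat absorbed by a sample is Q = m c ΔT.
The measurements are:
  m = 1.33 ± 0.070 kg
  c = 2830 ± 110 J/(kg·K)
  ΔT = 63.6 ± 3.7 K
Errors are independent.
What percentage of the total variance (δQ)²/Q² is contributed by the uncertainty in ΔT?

44.2%

(δQ/Q)² = (1·δm/m)² + (1·δc/c)² + (1·δΔT/ΔT)²
  m term: (1×0.0526)² = 0.00277
  c term: (1×0.0389)² = 0.00151
  ΔT term: (1×0.0582)² = 0.00338
Total = 0.00767. Share from ΔT = 0.00338/0.00767 = 0.442.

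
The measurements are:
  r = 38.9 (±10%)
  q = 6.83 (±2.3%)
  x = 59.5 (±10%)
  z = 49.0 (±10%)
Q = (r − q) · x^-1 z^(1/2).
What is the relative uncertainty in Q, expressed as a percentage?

16.5%

Let u = r − q = 32.1. δu = √(δr² + δq²) = √(15.1 + 0.0247) = 3.89, so δu/u = 0.121.
Q is then a monomial in u, x, z:
δQ/Q = √((δu/u)² + (-1·δx/x)² + (½·δz/z)²) = √(0.0147 + 0.0100 + 0.00250) = 0.165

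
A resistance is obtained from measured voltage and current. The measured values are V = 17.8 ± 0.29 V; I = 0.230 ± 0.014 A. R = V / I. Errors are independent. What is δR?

For a monomial R ∝ V, I^-1, fractional errors add in quadrature:
  (1·δV/V)² = (1×0.0163)² = 0.000265;  (-1·δI/I)² = (-1×0.0609)² = 0.00371
δR/R = √(0.00397) = 0.0630
R = 77.4 Ω, so δR = 0.0630 × 77.4 = 4.88 Ω.

4.88 Ω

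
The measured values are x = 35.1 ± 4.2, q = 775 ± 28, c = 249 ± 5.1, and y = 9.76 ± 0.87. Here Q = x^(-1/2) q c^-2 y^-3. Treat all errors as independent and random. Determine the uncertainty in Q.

For a monomial Q ∝ x^(-1/2), q, c^-2, y^-3, fractional errors add in quadrature:
  (−½·δx/x)² = (-0.5×0.120)² = 0.00358;  (1·δq/q)² = (1×0.0361)² = 0.00131;  (-2·δc/c)² = (-2×0.0205)² = 0.00168;  (-3·δy/y)² = (-3×0.0891)² = 0.0715
δQ/Q = √(0.0781) = 0.279
Q = 2.27e-06, so δQ = 0.279 × 2.27e-06 = 6.34e-07.

6.34e-07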